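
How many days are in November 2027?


November 2027

30 days


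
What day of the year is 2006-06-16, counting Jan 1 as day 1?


Date: June 16, 2006
Days in months 1 through 5: 151
Plus 16 days in June

Day of year: 167


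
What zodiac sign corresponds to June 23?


Date: June 23
Conventional tropical zodiac dates: Cancer from June 21 onward; Leo starts July 23
June 23 falls within the Cancer range

Cancer


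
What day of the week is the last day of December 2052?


December 2052 has 31 days
Anchor: Jan 1, 2052. With p = 2052 - 1 = 2051: (p + p//4 - p//100 + p//400) mod 7 = (2051 + 512 - 20 + 5) mod 7 = 2548 mod 7 = 0 -> Monday (Mon=0 ... Sun=6)
Days before December (Jan-Nov): 335; December 1 index = (0 + 335) mod 7 = 6 -> Sunday
Last day offset: 31 - 1 = 30 days
Weekday index = (6 + 30) mod 7 = 1

Tuesday, December 31


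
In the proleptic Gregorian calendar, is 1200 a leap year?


Gregorian leap year rule: divisible by 4, but not by 100, unless also by 400.
1200 is divisible by 400 -> leap year

Yes


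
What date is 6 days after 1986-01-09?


Start: 1986-01-09, add 6 days
January 1986 has 31 days; 9 + 6 = 15 stays within January

Result: 1986-01-15


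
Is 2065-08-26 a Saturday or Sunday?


Anchor: Jan 1, 2065. With p = 2065 - 1 = 2064: (p + p//4 - p//100 + p//400) mod 7 = (2064 + 516 - 20 + 5) mod 7 = 2565 mod 7 = 3 -> Thursday (Mon=0 ... Sun=6)
Day of year: 238; offset = 237
Weekday index = (3 + 237) mod 7 = 2 -> Wednesday
Weekend days: Saturday, Sunday

No


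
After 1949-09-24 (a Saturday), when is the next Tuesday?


Current: Saturday
Target: Tuesday
Days ahead: 3

Next Tuesday: 1949-09-27


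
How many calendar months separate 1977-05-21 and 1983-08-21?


From May 1977 to August 1983
6 years * 12 = 72 months, plus 3 months = 75

75 months


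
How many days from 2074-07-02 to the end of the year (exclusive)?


Day of year: 183 of 365
Remaining = 365 - 183

182 days


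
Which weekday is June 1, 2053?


Target: June 1, 2053
Anchor: Jan 1, 2053. With p = 2053 - 1 = 2052: (p + p//4 - p//100 + p//400) mod 7 = (2052 + 513 - 20 + 5) mod 7 = 2550 mod 7 = 2 -> Wednesday (Mon=0 ... Sun=6)
Days before June (Jan-May): 151 days
Weekday index = (2 + 151) mod 7 = 6

Sunday


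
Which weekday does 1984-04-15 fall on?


Date: April 15, 1984
Anchor: Jan 1, 1984. With p = 1984 - 1 = 1983: (p + p//4 - p//100 + p//400) mod 7 = (1983 + 495 - 19 + 4) mod 7 = 2463 mod 7 = 6 -> Sunday (Mon=0 ... Sun=6)
Days before April (Jan-Mar): 91; offset = 91 + 15 - 1 = 105
Weekday index = (6 + 105) mod 7 = 6

Day of the week: Sunday


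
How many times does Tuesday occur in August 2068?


August 2068 has 31 days
Anchor: Jan 1, 2068. With p = 2068 - 1 = 2067: (p + p//4 - p//100 + p//400) mod 7 = (2067 + 516 - 20 + 5) mod 7 = 2568 mod 7 = 6 -> Sunday (Mon=0 ... Sun=6)
Days before August (Jan-Jul): 213; August 1 index = (6 + 213) mod 7 = 2 -> Wednesday
First Tuesday is August 7
Tuesdays: 7, 14, 21, 28

4 Tuesdays


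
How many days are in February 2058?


February 2058 (leap year: no)

28 days


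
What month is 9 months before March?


March is month 3
3 - 9 = -6; wrap: -6 + 12 = 6

June


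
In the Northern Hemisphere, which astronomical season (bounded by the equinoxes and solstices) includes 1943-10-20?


Date: October 20
Astronomical Autumn (approx.; exact equinox/solstice day varies by year): September 22 to December 20
October 20 falls within the Autumn window

Autumn


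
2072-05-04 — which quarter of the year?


Month: May (month 5)
Q1: Jan-Mar, Q2: Apr-Jun, Q3: Jul-Sep, Q4: Oct-Dec

Q2


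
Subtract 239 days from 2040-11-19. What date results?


Start: 2040-11-19, subtract 239 days
Back 19 days from November 19 reaches October 31, 2040 -> 220 left
October 2040 has 31 days -> back to September 30, 2040 -> 189 left
September 2040 has 30 days -> back to August 31, 2040 -> 159 left
August 2040 has 31 days -> back to July 31, 2040 -> 128 left
July 2040 has 31 days -> back to June 30, 2040 -> 97 left
June 2040 has 30 days -> back to May 31, 2040 -> 67 left
May 2040 has 31 days -> back to April 30, 2040 -> 36 left
April 2040 has 30 days -> back to March 31, 2040 -> 6 left
March 2040: 31 - 6 = 25 -> lands on March 25

Result: 2040-03-25


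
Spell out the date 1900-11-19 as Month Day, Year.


ISO 1900-11-19 parses as year=1900, month=11, day=19
Month 11 -> November

November 19, 1900


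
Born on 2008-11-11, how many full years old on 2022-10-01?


Birth: 2008-11-11
Reference: 2022-10-01
Year difference: 2022 - 2008 = 14
Birthday not yet reached in 2022, subtract 1

13 years old


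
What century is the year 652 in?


Century = (year - 1) // 100 + 1
= (652 - 1) // 100 + 1
= 651 // 100 + 1
= 6 + 1

7th century


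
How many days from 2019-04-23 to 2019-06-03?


From 2019-04-23 to 2019-06-03
2019-04-23: days before April = 31 + 28 + 31 = 90 (2019 is not a leap year); day of year = 90 + 23 = 113
2019-06-03: days before June = 31 + 28 + 31 + 30 + 31 = 151 (2019 is not a leap year); day of year = 151 + 3 = 154
Same year: 154 - 113 = 41

41 days


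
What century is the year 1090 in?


Century = (year - 1) // 100 + 1
= (1090 - 1) // 100 + 1
= 1089 // 100 + 1
= 10 + 1

11th century


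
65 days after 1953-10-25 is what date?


Start: 1953-10-25, add 65 days
October 1953 has 31 days: 31 - 25 = 6 days to October 31 -> 59 left
November 1953 has 30 days -> 29 left
December 1953: 29 <= 31 -> lands on December 29

Result: 1953-12-29


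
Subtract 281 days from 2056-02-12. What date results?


Start: 2056-02-12, subtract 281 days
Back 12 days from February 12 reaches January 31, 2056 -> 269 left
January 2056 has 31 days -> back to December 31, 2055 -> 238 left
December 2055 has 31 days -> back to November 30, 2055 -> 207 left
November 2055 has 30 days -> back to October 31, 2055 -> 177 left
October 2055 has 31 days -> back to September 30, 2055 -> 146 left
September 2055 has 30 days -> back to August 31, 2055 -> 116 left
August 2055 has 31 days -> back to July 31, 2055 -> 85 left
July 2055 has 31 days -> back to June 30, 2055 -> 54 left
June 2055 has 30 days -> back to May 31, 2055 -> 24 left
May 2055: 31 - 24 = 7 -> lands on May 7

Result: 2055-05-07


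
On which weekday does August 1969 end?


August 1969 has 31 days
Anchor: Jan 1, 1969. With p = 1969 - 1 = 1968: (p + p//4 - p//100 + p//400) mod 7 = (1968 + 492 - 19 + 4) mod 7 = 2445 mod 7 = 2 -> Wednesday (Mon=0 ... Sun=6)
Days before August (Jan-Jul): 212; August 1 index = (2 + 212) mod 7 = 4 -> Friday
Last day offset: 31 - 1 = 30 days
Weekday index = (4 + 30) mod 7 = 6

Sunday, August 31


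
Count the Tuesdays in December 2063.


December 2063 has 31 days
Anchor: Jan 1, 2063. With p = 2063 - 1 = 2062: (p + p//4 - p//100 + p//400) mod 7 = (2062 + 515 - 20 + 5) mod 7 = 2562 mod 7 = 0 -> Monday (Mon=0 ... Sun=6)
Days before December (Jan-Nov): 334; December 1 index = (0 + 334) mod 7 = 5 -> Saturday
First Tuesday is December 4
Tuesdays: 4, 11, 18, 25

4 Tuesdays


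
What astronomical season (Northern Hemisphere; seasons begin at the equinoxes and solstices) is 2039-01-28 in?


Date: January 28
Astronomical Winter (approx.; exact equinox/solstice day varies by year): December 21 to March 19
January 28 falls within the Winter window

Winter


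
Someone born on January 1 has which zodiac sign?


Date: January 1
Conventional tropical zodiac dates: Capricorn from December 22 onward; Aquarius starts January 20
January 1 falls within the Capricorn range

Capricorn


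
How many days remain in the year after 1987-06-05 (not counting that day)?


Day of year: 156 of 365
Remaining = 365 - 156

209 days


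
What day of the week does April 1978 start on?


Target: April 1, 1978
Anchor: Jan 1, 1978. With p = 1978 - 1 = 1977: (p + p//4 - p//100 + p//400) mod 7 = (1977 + 494 - 19 + 4) mod 7 = 2456 mod 7 = 6 -> Sunday (Mon=0 ... Sun=6)
Days before April (Jan-Mar): 90 days
Weekday index = (6 + 90) mod 7 = 5

Saturday


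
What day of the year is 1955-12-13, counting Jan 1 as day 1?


Date: December 13, 1955
Days in months 1 through 11: 334
Plus 13 days in December

Day of year: 347


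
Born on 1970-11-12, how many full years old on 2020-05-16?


Birth: 1970-11-12
Reference: 2020-05-16
Year difference: 2020 - 1970 = 50
Birthday not yet reached in 2020, subtract 1

49 years old


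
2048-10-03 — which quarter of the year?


Month: October (month 10)
Q1: Jan-Mar, Q2: Apr-Jun, Q3: Jul-Sep, Q4: Oct-Dec

Q4


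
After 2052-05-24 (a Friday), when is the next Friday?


Current: Friday
Target: Friday
Days ahead: 7

Next Friday: 2052-05-31


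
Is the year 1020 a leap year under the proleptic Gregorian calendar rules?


Gregorian leap year rule: divisible by 4, but not by 100, unless also by 400.
1020 is divisible by 4 but not 100 -> leap year

Yes


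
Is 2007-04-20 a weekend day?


Anchor: Jan 1, 2007. With p = 2007 - 1 = 2006: (p + p//4 - p//100 + p//400) mod 7 = (2006 + 501 - 20 + 5) mod 7 = 2492 mod 7 = 0 -> Monday (Mon=0 ... Sun=6)
Day of year: 110; offset = 109
Weekday index = (0 + 109) mod 7 = 4 -> Friday
Weekend days: Saturday, Sunday

No


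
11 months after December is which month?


December is month 12
12 + 11 = 23; wrap: 23 - 12 = 11

November


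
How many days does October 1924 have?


October 1924

31 days


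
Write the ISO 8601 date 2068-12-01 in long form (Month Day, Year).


ISO 2068-12-01 parses as year=2068, month=12, day=01
Month 12 -> December

December 1, 2068


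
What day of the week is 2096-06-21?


Date: June 21, 2096
Anchor: Jan 1, 2096. With p = 2096 - 1 = 2095: (p + p//4 - p//100 + p//400) mod 7 = (2095 + 523 - 20 + 5) mod 7 = 2603 mod 7 = 6 -> Sunday (Mon=0 ... Sun=6)
Days before June (Jan-May): 152; offset = 152 + 21 - 1 = 172
Weekday index = (6 + 172) mod 7 = 3

Day of the week: Thursday


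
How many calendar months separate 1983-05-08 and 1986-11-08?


From May 1983 to November 1986
3 years * 12 = 36 months, plus 6 months = 42

42 months


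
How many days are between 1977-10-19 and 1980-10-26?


From 1977-10-19 to 1980-10-26
1977-10-19: days before October = 31 + 28 + 31 + 30 + 31 + 30 + 31 + 31 + 30 = 273 (1977 is not a leap year); day of year = 273 + 19 = 292
1980-10-26: days before October = 31 + 29 + 31 + 30 + 31 + 30 + 31 + 31 + 30 = 274 (1980 is a leap year); day of year = 274 + 26 = 300
Rest of 1977: 365 - 292 = 73
Full years 1978 (365), 1979 (365): 730
Total = 73 + 730 + 300 = 1103

1103 days


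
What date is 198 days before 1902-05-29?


Start: 1902-05-29, subtract 198 days
Back 29 days from May 29 reaches April 30, 1902 -> 169 left
April 1902 has 30 days -> back to March 31, 1902 -> 139 left
March 1902 has 31 days -> back to February 28, 1902 -> 108 left
February 1902 has 28 days -> back to January 31, 1902 -> 80 left
January 1902 has 31 days -> back to December 31, 1901 -> 49 left
December 1901 has 31 days -> back to November 30, 1901 -> 18 left
November 1901: 30 - 18 = 12 -> lands on November 12

Result: 1901-11-12


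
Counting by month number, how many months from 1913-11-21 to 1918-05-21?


From November 1913 to May 1918
5 years * 12 = 60 months, minus 6 months = 54

54 months


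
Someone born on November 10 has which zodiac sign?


Date: November 10
Conventional tropical zodiac dates: Scorpio from October 23 onward; Sagittarius starts November 22
November 10 falls within the Scorpio range

Scorpio


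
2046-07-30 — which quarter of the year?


Month: July (month 7)
Q1: Jan-Mar, Q2: Apr-Jun, Q3: Jul-Sep, Q4: Oct-Dec

Q3


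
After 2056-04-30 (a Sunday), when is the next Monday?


Current: Sunday
Target: Monday
Days ahead: 1

Next Monday: 2056-05-01


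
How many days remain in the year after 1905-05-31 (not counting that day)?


Day of year: 151 of 365
Remaining = 365 - 151

214 days


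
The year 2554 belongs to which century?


Century = (year - 1) // 100 + 1
= (2554 - 1) // 100 + 1
= 2553 // 100 + 1
= 25 + 1

26th century


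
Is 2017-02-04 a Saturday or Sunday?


Anchor: Jan 1, 2017. With p = 2017 - 1 = 2016: (p + p//4 - p//100 + p//400) mod 7 = (2016 + 504 - 20 + 5) mod 7 = 2505 mod 7 = 6 -> Sunday (Mon=0 ... Sun=6)
Day of year: 35; offset = 34
Weekday index = (6 + 34) mod 7 = 5 -> Saturday
Weekend days: Saturday, Sunday

Yes


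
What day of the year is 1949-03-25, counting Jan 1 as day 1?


Date: March 25, 1949
Days in months 1 through 2: 59
Plus 25 days in March

Day of year: 84


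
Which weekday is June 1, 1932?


Target: June 1, 1932
Anchor: Jan 1, 1932. With p = 1932 - 1 = 1931: (p + p//4 - p//100 + p//400) mod 7 = (1931 + 482 - 19 + 4) mod 7 = 2398 mod 7 = 4 -> Friday (Mon=0 ... Sun=6)
Days before June (Jan-May): 152 days
Weekday index = (4 + 152) mod 7 = 2

Wednesday


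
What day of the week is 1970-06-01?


Date: June 1, 1970
Anchor: Jan 1, 1970. With p = 1970 - 1 = 1969: (p + p//4 - p//100 + p//400) mod 7 = (1969 + 492 - 19 + 4) mod 7 = 2446 mod 7 = 3 -> Thursday (Mon=0 ... Sun=6)
Days before June (Jan-May): 151; offset = 151 + 1 - 1 = 151
Weekday index = (3 + 151) mod 7 = 0

Day of the week: Monday


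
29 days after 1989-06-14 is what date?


Start: 1989-06-14, add 29 days
June 1989 has 30 days: 30 - 14 = 16 days to June 30 -> 13 left
July 1989: 13 <= 31 -> lands on July 13

Result: 1989-07-13


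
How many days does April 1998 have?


April 1998

30 days


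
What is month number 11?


Month 11 of 12

November


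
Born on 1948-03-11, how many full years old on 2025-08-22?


Birth: 1948-03-11
Reference: 2025-08-22
Year difference: 2025 - 1948 = 77

77 years old


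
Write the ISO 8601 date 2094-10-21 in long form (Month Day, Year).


ISO 2094-10-21 parses as year=2094, month=10, day=21
Month 10 -> October

October 21, 2094


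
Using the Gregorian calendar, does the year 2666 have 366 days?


Gregorian leap year rule: divisible by 4, but not by 100, unless also by 400.
2666 is not divisible by 4 -> not a leap year

No


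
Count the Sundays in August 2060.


August 2060 has 31 days
Anchor: Jan 1, 2060. With p = 2060 - 1 = 2059: (p + p//4 - p//100 + p//400) mod 7 = (2059 + 514 - 20 + 5) mod 7 = 2558 mod 7 = 3 -> Thursday (Mon=0 ... Sun=6)
Days before August (Jan-Jul): 213; August 1 index = (3 + 213) mod 7 = 6 -> Sunday
First Sunday is August 1
Sundays: 1, 8, 15, 22, 29

5 Sundays


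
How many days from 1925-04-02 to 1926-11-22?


From 1925-04-02 to 1926-11-22
1925-04-02: days before April = 31 + 28 + 31 = 90 (1925 is not a leap year); day of year = 90 + 2 = 92
1926-11-22: days before November = 31 + 28 + 31 + 30 + 31 + 30 + 31 + 31 + 30 + 31 = 304 (1926 is not a leap year); day of year = 304 + 22 = 326
Rest of 1925: 365 - 92 = 273
Total = 273 + 326 = 599

599 days


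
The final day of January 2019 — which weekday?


January 2019 has 31 days
Anchor: Jan 1, 2019. With p = 2019 - 1 = 2018: (p + p//4 - p//100 + p//400) mod 7 = (2018 + 504 - 20 + 5) mod 7 = 2507 mod 7 = 1 -> Tuesday (Mon=0 ... Sun=6)
January 1 is the anchor itself -> Tuesday
Last day offset: 31 - 1 = 30 days
Weekday index = (1 + 30) mod 7 = 3

Thursday, January 31


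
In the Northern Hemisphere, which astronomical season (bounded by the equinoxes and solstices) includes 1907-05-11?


Date: May 11
Astronomical Spring (approx.; exact equinox/solstice day varies by year): March 20 to June 20
May 11 falls within the Spring window

Spring


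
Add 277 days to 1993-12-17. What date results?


Start: 1993-12-17, add 277 days
December 1993 has 31 days: 31 - 17 = 14 days to December 31 -> 263 left
January 1994 has 31 days -> 232 left
February 1994 has 28 days -> 204 left
March 1994 has 31 days -> 173 left
April 1994 has 30 days -> 143 left
May 1994 has 31 days -> 112 left
June 1994 has 30 days -> 82 left
July 1994 has 31 days -> 51 left
August 1994 has 31 days -> 20 left
September 1994: 20 <= 30 -> lands on September 20

Result: 1994-09-20


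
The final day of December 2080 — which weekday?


December 2080 has 31 days
Anchor: Jan 1, 2080. With p = 2080 - 1 = 2079: (p + p//4 - p//100 + p//400) mod 7 = (2079 + 519 - 20 + 5) mod 7 = 2583 mod 7 = 0 -> Monday (Mon=0 ... Sun=6)
Days before December (Jan-Nov): 335; December 1 index = (0 + 335) mod 7 = 6 -> Sunday
Last day offset: 31 - 1 = 30 days
Weekday index = (6 + 30) mod 7 = 1

Tuesday, December 31


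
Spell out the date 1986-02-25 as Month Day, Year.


ISO 1986-02-25 parses as year=1986, month=02, day=25
Month 2 -> February

February 25, 1986


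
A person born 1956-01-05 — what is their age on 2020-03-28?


Birth: 1956-01-05
Reference: 2020-03-28
Year difference: 2020 - 1956 = 64

64 years old


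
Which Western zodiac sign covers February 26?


Date: February 26
Conventional tropical zodiac dates: Pisces from February 19 onward; Aries starts March 21
February 26 falls within the Pisces range

Pisces


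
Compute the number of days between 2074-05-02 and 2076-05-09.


From 2074-05-02 to 2076-05-09
2074-05-02: days before May = 31 + 28 + 31 + 30 = 120 (2074 is not a leap year); day of year = 120 + 2 = 122
2076-05-09: days before May = 31 + 29 + 31 + 30 = 121 (2076 is a leap year); day of year = 121 + 9 = 130
Rest of 2074: 365 - 122 = 243
Full years 2075 (365): 365
Total = 243 + 365 + 130 = 738

738 days


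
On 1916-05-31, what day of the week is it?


Date: May 31, 1916
Anchor: Jan 1, 1916. With p = 1916 - 1 = 1915: (p + p//4 - p//100 + p//400) mod 7 = (1915 + 478 - 19 + 4) mod 7 = 2378 mod 7 = 5 -> Saturday (Mon=0 ... Sun=6)
Days before May (Jan-Apr): 121; offset = 121 + 31 - 1 = 151
Weekday index = (5 + 151) mod 7 = 2

Day of the week: Wednesday


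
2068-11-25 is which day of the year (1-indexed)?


Date: November 25, 2068
Days in months 1 through 10: 305
Plus 25 days in November

Day of year: 330


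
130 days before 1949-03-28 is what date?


Start: 1949-03-28, subtract 130 days
Back 28 days from March 28 reaches February 28, 1949 -> 102 left
February 1949 has 28 days -> back to January 31, 1949 -> 74 left
January 1949 has 31 days -> back to December 31, 1948 -> 43 left
December 1948 has 31 days -> back to November 30, 1948 -> 12 left
November 1948: 30 - 12 = 18 -> lands on November 18

Result: 1948-11-18


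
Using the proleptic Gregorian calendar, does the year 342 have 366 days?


Gregorian leap year rule: divisible by 4, but not by 100, unless also by 400.
342 is not divisible by 4 -> not a leap year

No


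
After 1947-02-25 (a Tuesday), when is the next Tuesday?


Current: Tuesday
Target: Tuesday
Days ahead: 7

Next Tuesday: 1947-03-04


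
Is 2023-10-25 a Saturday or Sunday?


Anchor: Jan 1, 2023. With p = 2023 - 1 = 2022: (p + p//4 - p//100 + p//400) mod 7 = (2022 + 505 - 20 + 5) mod 7 = 2512 mod 7 = 6 -> Sunday (Mon=0 ... Sun=6)
Day of year: 298; offset = 297
Weekday index = (6 + 297) mod 7 = 2 -> Wednesday
Weekend days: Saturday, Sunday

No


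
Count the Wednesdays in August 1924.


August 1924 has 31 days
Anchor: Jan 1, 1924. With p = 1924 - 1 = 1923: (p + p//4 - p//100 + p//400) mod 7 = (1923 + 480 - 19 + 4) mod 7 = 2388 mod 7 = 1 -> Tuesday (Mon=0 ... Sun=6)
Days before August (Jan-Jul): 213; August 1 index = (1 + 213) mod 7 = 4 -> Friday
First Wednesday is August 6
Wednesdays: 6, 13, 20, 27

4 Wednesdays


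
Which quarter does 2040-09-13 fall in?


Month: September (month 9)
Q1: Jan-Mar, Q2: Apr-Jun, Q3: Jul-Sep, Q4: Oct-Dec

Q3


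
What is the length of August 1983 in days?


August 1983

31 days


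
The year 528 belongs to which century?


Century = (year - 1) // 100 + 1
= (528 - 1) // 100 + 1
= 527 // 100 + 1
= 5 + 1

6th century


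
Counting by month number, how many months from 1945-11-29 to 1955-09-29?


From November 1945 to September 1955
10 years * 12 = 120 months, minus 2 months = 118

118 months


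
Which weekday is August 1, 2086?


Target: August 1, 2086
Anchor: Jan 1, 2086. With p = 2086 - 1 = 2085: (p + p//4 - p//100 + p//400) mod 7 = (2085 + 521 - 20 + 5) mod 7 = 2591 mod 7 = 1 -> Tuesday (Mon=0 ... Sun=6)
Days before August (Jan-Jul): 212 days
Weekday index = (1 + 212) mod 7 = 3

Thursday


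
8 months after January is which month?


January is month 1
1 + 8 = 9

September


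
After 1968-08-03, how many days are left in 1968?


Day of year: 216 of 366
Remaining = 366 - 216

150 days


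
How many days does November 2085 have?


November 2085

30 days


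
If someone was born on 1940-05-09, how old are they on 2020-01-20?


Birth: 1940-05-09
Reference: 2020-01-20
Year difference: 2020 - 1940 = 80
Birthday not yet reached in 2020, subtract 1

79 years old


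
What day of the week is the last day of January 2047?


January 2047 has 31 days
Anchor: Jan 1, 2047. With p = 2047 - 1 = 2046: (p + p//4 - p//100 + p//400) mod 7 = (2046 + 511 - 20 + 5) mod 7 = 2542 mod 7 = 1 -> Tuesday (Mon=0 ... Sun=6)
January 1 is the anchor itself -> Tuesday
Last day offset: 31 - 1 = 30 days
Weekday index = (1 + 30) mod 7 = 3

Thursday, January 31


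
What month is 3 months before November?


November is month 11
11 - 3 = 8

August


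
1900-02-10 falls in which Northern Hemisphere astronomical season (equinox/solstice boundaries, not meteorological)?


Date: February 10
Astronomical Winter (approx.; exact equinox/solstice day varies by year): December 21 to March 19
February 10 falls within the Winter window

Winter


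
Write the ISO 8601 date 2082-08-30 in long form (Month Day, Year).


ISO 2082-08-30 parses as year=2082, month=08, day=30
Month 8 -> August

August 30, 2082


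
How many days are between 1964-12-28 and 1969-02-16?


From 1964-12-28 to 1969-02-16
1964-12-28: days before December = 31 + 29 + 31 + 30 + 31 + 30 + 31 + 31 + 30 + 31 + 30 = 335 (1964 is a leap year); day of year = 335 + 28 = 363
1969-02-16: days before February = 31; day of year = 31 + 16 = 47
Rest of 1964: 366 - 363 = 3
Full years 1965 (365), 1966 (365), 1967 (365), 1968 (366): 1461
Total = 3 + 1461 + 47 = 1511

1511 days


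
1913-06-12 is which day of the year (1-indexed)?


Date: June 12, 1913
Days in months 1 through 5: 151
Plus 12 days in June

Day of year: 163


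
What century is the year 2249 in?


Century = (year - 1) // 100 + 1
= (2249 - 1) // 100 + 1
= 2248 // 100 + 1
= 22 + 1

23rd century


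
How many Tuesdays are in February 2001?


February 2001 has 28 days
Anchor: Jan 1, 2001. With p = 2001 - 1 = 2000: (p + p//4 - p//100 + p//400) mod 7 = (2000 + 500 - 20 + 5) mod 7 = 2485 mod 7 = 0 -> Monday (Mon=0 ... Sun=6)
Days before February (Jan): 31; February 1 index = (0 + 31) mod 7 = 3 -> Thursday
First Tuesday is February 6
Tuesdays: 6, 13, 20, 27

4 Tuesdays


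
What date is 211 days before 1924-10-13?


Start: 1924-10-13, subtract 211 days
Back 13 days from October 13 reaches September 30, 1924 -> 198 left
September 1924 has 30 days -> back to August 31, 1924 -> 168 left
August 1924 has 31 days -> back to July 31, 1924 -> 137 left
July 1924 has 31 days -> back to June 30, 1924 -> 106 left
June 1924 has 30 days -> back to May 31, 1924 -> 76 left
May 1924 has 31 days -> back to April 30, 1924 -> 45 left
April 1924 has 30 days -> back to March 31, 1924 -> 15 left
March 1924: 31 - 15 = 16 -> lands on March 16

Result: 1924-03-16


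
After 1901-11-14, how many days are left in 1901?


Day of year: 318 of 365
Remaining = 365 - 318

47 days


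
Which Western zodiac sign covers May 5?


Date: May 5
Conventional tropical zodiac dates: Taurus from April 20 onward; Gemini starts May 21
May 5 falls within the Taurus range

Taurus


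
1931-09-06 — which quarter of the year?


Month: September (month 9)
Q1: Jan-Mar, Q2: Apr-Jun, Q3: Jul-Sep, Q4: Oct-Dec

Q3


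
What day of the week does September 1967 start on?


Target: September 1, 1967
Anchor: Jan 1, 1967. With p = 1967 - 1 = 1966: (p + p//4 - p//100 + p//400) mod 7 = (1966 + 491 - 19 + 4) mod 7 = 2442 mod 7 = 6 -> Sunday (Mon=0 ... Sun=6)
Days before September (Jan-Aug): 243 days
Weekday index = (6 + 243) mod 7 = 4

Friday


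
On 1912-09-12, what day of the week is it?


Date: September 12, 1912
Anchor: Jan 1, 1912. With p = 1912 - 1 = 1911: (p + p//4 - p//100 + p//400) mod 7 = (1911 + 477 - 19 + 4) mod 7 = 2373 mod 7 = 0 -> Monday (Mon=0 ... Sun=6)
Days before September (Jan-Aug): 244; offset = 244 + 12 - 1 = 255
Weekday index = (0 + 255) mod 7 = 3

Day of the week: Thursday


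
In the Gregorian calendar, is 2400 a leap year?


Gregorian leap year rule: divisible by 4, but not by 100, unless also by 400.
2400 is divisible by 400 -> leap year

Yes


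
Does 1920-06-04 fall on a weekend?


Anchor: Jan 1, 1920. With p = 1920 - 1 = 1919: (p + p//4 - p//100 + p//400) mod 7 = (1919 + 479 - 19 + 4) mod 7 = 2383 mod 7 = 3 -> Thursday (Mon=0 ... Sun=6)
Day of year: 156; offset = 155
Weekday index = (3 + 155) mod 7 = 4 -> Friday
Weekend days: Saturday, Sunday

No


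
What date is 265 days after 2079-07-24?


Start: 2079-07-24, add 265 days
July 2079 has 31 days: 31 - 24 = 7 days to July 31 -> 258 left
August 2079 has 31 days -> 227 left
September 2079 has 30 days -> 197 left
October 2079 has 31 days -> 166 left
November 2079 has 30 days -> 136 left
December 2079 has 31 days -> 105 left
January 2080 has 31 days -> 74 left
February 2080 has 29 days -> 45 left
March 2080 has 31 days -> 14 left
April 2080: 14 <= 30 -> lands on April 14

Result: 2080-04-14


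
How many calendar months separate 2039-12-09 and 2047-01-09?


From December 2039 to January 2047
8 years * 12 = 96 months, minus 11 months = 85

85 months


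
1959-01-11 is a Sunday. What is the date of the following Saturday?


Current: Sunday
Target: Saturday
Days ahead: 6

Next Saturday: 1959-01-17


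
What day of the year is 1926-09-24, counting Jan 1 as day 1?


Date: September 24, 1926
Days in months 1 through 8: 243
Plus 24 days in September

Day of year: 267


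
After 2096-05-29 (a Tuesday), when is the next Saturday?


Current: Tuesday
Target: Saturday
Days ahead: 4

Next Saturday: 2096-06-02


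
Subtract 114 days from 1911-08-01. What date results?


Start: 1911-08-01, subtract 114 days
Back 1 day from August 1 reaches July 31, 1911 -> 113 left
July 1911 has 31 days -> back to June 30, 1911 -> 82 left
June 1911 has 30 days -> back to May 31, 1911 -> 52 left
May 1911 has 31 days -> back to April 30, 1911 -> 21 left
April 1911: 30 - 21 = 9 -> lands on April 9

Result: 1911-04-09


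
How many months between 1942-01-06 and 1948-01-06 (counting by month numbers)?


From January 1942 to January 1948
6 years * 12 = 72 months = 72

72 months


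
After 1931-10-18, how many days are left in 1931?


Day of year: 291 of 365
Remaining = 365 - 291

74 days


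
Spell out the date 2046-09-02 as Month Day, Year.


ISO 2046-09-02 parses as year=2046, month=09, day=02
Month 9 -> September

September 2, 2046


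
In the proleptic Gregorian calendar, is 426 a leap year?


Gregorian leap year rule: divisible by 4, but not by 100, unless also by 400.
426 is not divisible by 4 -> not a leap year

No


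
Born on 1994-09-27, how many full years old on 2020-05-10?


Birth: 1994-09-27
Reference: 2020-05-10
Year difference: 2020 - 1994 = 26
Birthday not yet reached in 2020, subtract 1

25 years old


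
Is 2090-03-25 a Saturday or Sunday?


Anchor: Jan 1, 2090. With p = 2090 - 1 = 2089: (p + p//4 - p//100 + p//400) mod 7 = (2089 + 522 - 20 + 5) mod 7 = 2596 mod 7 = 6 -> Sunday (Mon=0 ... Sun=6)
Day of year: 84; offset = 83
Weekday index = (6 + 83) mod 7 = 5 -> Saturday
Weekend days: Saturday, Sunday

Yes


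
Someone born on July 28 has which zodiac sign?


Date: July 28
Conventional tropical zodiac dates: Leo from July 23 onward; Virgo starts August 23
July 28 falls within the Leo range

Leo


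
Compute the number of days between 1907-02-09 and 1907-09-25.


From 1907-02-09 to 1907-09-25
1907-02-09: days before February = 31; day of year = 31 + 9 = 40
1907-09-25: days before September = 31 + 28 + 31 + 30 + 31 + 30 + 31 + 31 = 243 (1907 is not a leap year); day of year = 243 + 25 = 268
Same year: 268 - 40 = 228

228 days


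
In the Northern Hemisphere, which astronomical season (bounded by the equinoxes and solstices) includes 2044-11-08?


Date: November 8
Astronomical Autumn (approx.; exact equinox/solstice day varies by year): September 22 to December 20
November 8 falls within the Autumn window

Autumn


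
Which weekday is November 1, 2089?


Target: November 1, 2089
Anchor: Jan 1, 2089. With p = 2089 - 1 = 2088: (p + p//4 - p//100 + p//400) mod 7 = (2088 + 522 - 20 + 5) mod 7 = 2595 mod 7 = 5 -> Saturday (Mon=0 ... Sun=6)
Days before November (Jan-Oct): 304 days
Weekday index = (5 + 304) mod 7 = 1

Tuesday


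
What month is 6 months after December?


December is month 12
12 + 6 = 18; wrap: 18 - 12 = 6

June


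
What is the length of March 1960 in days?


March 1960

31 days


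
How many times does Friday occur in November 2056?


November 2056 has 30 days
Anchor: Jan 1, 2056. With p = 2056 - 1 = 2055: (p + p//4 - p//100 + p//400) mod 7 = (2055 + 513 - 20 + 5) mod 7 = 2553 mod 7 = 5 -> Saturday (Mon=0 ... Sun=6)
Days before November (Jan-Oct): 305; November 1 index = (5 + 305) mod 7 = 2 -> Wednesday
First Friday is November 3
Fridays: 3, 10, 17, 24

4 Fridays


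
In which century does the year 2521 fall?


Century = (year - 1) // 100 + 1
= (2521 - 1) // 100 + 1
= 2520 // 100 + 1
= 25 + 1

26th century


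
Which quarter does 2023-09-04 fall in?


Month: September (month 9)
Q1: Jan-Mar, Q2: Apr-Jun, Q3: Jul-Sep, Q4: Oct-Dec

Q3


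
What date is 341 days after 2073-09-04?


Start: 2073-09-04, add 341 days
September 2073 has 30 days: 30 - 4 = 26 days to September 30 -> 315 left
October 2073 has 31 days -> 284 left
November 2073 has 30 days -> 254 left
December 2073 has 31 days -> 223 left
January 2074 has 31 days -> 192 left
February 2074 has 28 days -> 164 left
March 2074 has 31 days -> 133 left
April 2074 has 30 days -> 103 left
May 2074 has 31 days -> 72 left
June 2074 has 30 days -> 42 left
July 2074 has 31 days -> 11 left
August 2074: 11 <= 31 -> lands on August 11

Result: 2074-08-11


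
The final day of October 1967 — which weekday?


October 1967 has 31 days
Anchor: Jan 1, 1967. With p = 1967 - 1 = 1966: (p + p//4 - p//100 + p//400) mod 7 = (1966 + 491 - 19 + 4) mod 7 = 2442 mod 7 = 6 -> Sunday (Mon=0 ... Sun=6)
Days before October (Jan-Sep): 273; October 1 index = (6 + 273) mod 7 = 6 -> Sunday
Last day offset: 31 - 1 = 30 days
Weekday index = (6 + 30) mod 7 = 1

Tuesday, October 31


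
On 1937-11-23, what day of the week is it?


Date: November 23, 1937
Anchor: Jan 1, 1937. With p = 1937 - 1 = 1936: (p + p//4 - p//100 + p//400) mod 7 = (1936 + 484 - 19 + 4) mod 7 = 2405 mod 7 = 4 -> Friday (Mon=0 ... Sun=6)
Days before November (Jan-Oct): 304; offset = 304 + 23 - 1 = 326
Weekday index = (4 + 326) mod 7 = 1

Day of the week: Tuesday


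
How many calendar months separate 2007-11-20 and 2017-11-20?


From November 2007 to November 2017
10 years * 12 = 120 months = 120

120 months


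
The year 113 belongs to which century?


Century = (year - 1) // 100 + 1
= (113 - 1) // 100 + 1
= 112 // 100 + 1
= 1 + 1

2nd century


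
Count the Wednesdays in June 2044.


June 2044 has 30 days
Anchor: Jan 1, 2044. With p = 2044 - 1 = 2043: (p + p//4 - p//100 + p//400) mod 7 = (2043 + 510 - 20 + 5) mod 7 = 2538 mod 7 = 4 -> Friday (Mon=0 ... Sun=6)
Days before June (Jan-May): 152; June 1 index = (4 + 152) mod 7 = 2 -> Wednesday
First Wednesday is June 1
Wednesdays: 1, 8, 15, 22, 29

5 Wednesdays


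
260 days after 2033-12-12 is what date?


Start: 2033-12-12, add 260 days
December 2033 has 31 days: 31 - 12 = 19 days to December 31 -> 241 left
January 2034 has 31 days -> 210 left
February 2034 has 28 days -> 182 left
March 2034 has 31 days -> 151 left
April 2034 has 30 days -> 121 left
May 2034 has 31 days -> 90 left
June 2034 has 30 days -> 60 left
July 2034 has 31 days -> 29 left
August 2034: 29 <= 31 -> lands on August 29

Result: 2034-08-29


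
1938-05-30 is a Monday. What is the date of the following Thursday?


Current: Monday
Target: Thursday
Days ahead: 3

Next Thursday: 1938-06-02


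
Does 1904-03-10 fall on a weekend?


Anchor: Jan 1, 1904. With p = 1904 - 1 = 1903: (p + p//4 - p//100 + p//400) mod 7 = (1903 + 475 - 19 + 4) mod 7 = 2363 mod 7 = 4 -> Friday (Mon=0 ... Sun=6)
Day of year: 70; offset = 69
Weekday index = (4 + 69) mod 7 = 3 -> Thursday
Weekend days: Saturday, Sunday

No


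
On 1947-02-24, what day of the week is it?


Date: February 24, 1947
Anchor: Jan 1, 1947. With p = 1947 - 1 = 1946: (p + p//4 - p//100 + p//400) mod 7 = (1946 + 486 - 19 + 4) mod 7 = 2417 mod 7 = 2 -> Wednesday (Mon=0 ... Sun=6)
Days before February (Jan): 31; offset = 31 + 24 - 1 = 54
Weekday index = (2 + 54) mod 7 = 0

Day of the week: Monday


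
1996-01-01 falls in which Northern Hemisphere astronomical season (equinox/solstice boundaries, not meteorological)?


Date: January 1
Astronomical Winter (approx.; exact equinox/solstice day varies by year): December 21 to March 19
January 1 falls within the Winter window

Winter


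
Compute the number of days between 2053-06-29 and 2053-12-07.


From 2053-06-29 to 2053-12-07
2053-06-29: days before June = 31 + 28 + 31 + 30 + 31 = 151 (2053 is not a leap year); day of year = 151 + 29 = 180
2053-12-07: days before December = 31 + 28 + 31 + 30 + 31 + 30 + 31 + 31 + 30 + 31 + 30 = 334 (2053 is not a leap year); day of year = 334 + 7 = 341
Same year: 341 - 180 = 161

161 days


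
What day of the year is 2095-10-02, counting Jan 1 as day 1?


Date: October 2, 2095
Days in months 1 through 9: 273
Plus 2 days in October

Day of year: 275


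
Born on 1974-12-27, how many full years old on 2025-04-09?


Birth: 1974-12-27
Reference: 2025-04-09
Year difference: 2025 - 1974 = 51
Birthday not yet reached in 2025, subtract 1

50 years old


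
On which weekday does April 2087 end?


April 2087 has 30 days
Anchor: Jan 1, 2087. With p = 2087 - 1 = 2086: (p + p//4 - p//100 + p//400) mod 7 = (2086 + 521 - 20 + 5) mod 7 = 2592 mod 7 = 2 -> Wednesday (Mon=0 ... Sun=6)
Days before April (Jan-Mar): 90; April 1 index = (2 + 90) mod 7 = 1 -> Tuesday
Last day offset: 30 - 1 = 29 days
Weekday index = (1 + 29) mod 7 = 2

Wednesday, April 30


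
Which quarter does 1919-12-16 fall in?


Month: December (month 12)
Q1: Jan-Mar, Q2: Apr-Jun, Q3: Jul-Sep, Q4: Oct-Dec

Q4


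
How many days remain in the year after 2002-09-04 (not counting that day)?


Day of year: 247 of 365
Remaining = 365 - 247

118 days


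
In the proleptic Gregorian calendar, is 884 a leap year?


Gregorian leap year rule: divisible by 4, but not by 100, unless also by 400.
884 is divisible by 4 but not 100 -> leap year

Yes


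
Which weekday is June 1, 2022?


Target: June 1, 2022
Anchor: Jan 1, 2022. With p = 2022 - 1 = 2021: (p + p//4 - p//100 + p//400) mod 7 = (2021 + 505 - 20 + 5) mod 7 = 2511 mod 7 = 5 -> Saturday (Mon=0 ... Sun=6)
Days before June (Jan-May): 151 days
Weekday index = (5 + 151) mod 7 = 2

Wednesday


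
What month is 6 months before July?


July is month 7
7 - 6 = 1

January


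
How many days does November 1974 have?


November 1974

30 days


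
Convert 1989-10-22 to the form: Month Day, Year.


ISO 1989-10-22 parses as year=1989, month=10, day=22
Month 10 -> October

October 22, 1989


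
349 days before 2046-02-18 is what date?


Start: 2046-02-18, subtract 349 days
Back 18 days from February 18 reaches January 31, 2046 -> 331 left
January 2046 has 31 days -> back to December 31, 2045 -> 300 left
December 2045 has 31 days -> back to November 30, 2045 -> 269 left
November 2045 has 30 days -> back to October 31, 2045 -> 239 left
October 2045 has 31 days -> back to September 30, 2045 -> 208 left
September 2045 has 30 days -> back to August 31, 2045 -> 178 left
August 2045 has 31 days -> back to July 31, 2045 -> 147 left
July 2045 has 31 days -> back to June 30, 2045 -> 116 left
June 2045 has 30 days -> back to May 31, 2045 -> 86 left
May 2045 has 31 days -> back to April 30, 2045 -> 55 left
April 2045 has 30 days -> back to March 31, 2045 -> 25 left
March 2045: 31 - 25 = 6 -> lands on March 6

Result: 2045-03-06


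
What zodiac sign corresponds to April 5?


Date: April 5
Conventional tropical zodiac dates: Aries from March 21 onward; Taurus starts April 20
April 5 falls within the Aries range

Aries


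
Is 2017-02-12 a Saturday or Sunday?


Anchor: Jan 1, 2017. With p = 2017 - 1 = 2016: (p + p//4 - p//100 + p//400) mod 7 = (2016 + 504 - 20 + 5) mod 7 = 2505 mod 7 = 6 -> Sunday (Mon=0 ... Sun=6)
Day of year: 43; offset = 42
Weekday index = (6 + 42) mod 7 = 6 -> Sunday
Weekend days: Saturday, Sunday

Yes


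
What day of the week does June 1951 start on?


Target: June 1, 1951
Anchor: Jan 1, 1951. With p = 1951 - 1 = 1950: (p + p//4 - p//100 + p//400) mod 7 = (1950 + 487 - 19 + 4) mod 7 = 2422 mod 7 = 0 -> Monday (Mon=0 ... Sun=6)
Days before June (Jan-May): 151 days
Weekday index = (0 + 151) mod 7 = 4

Friday


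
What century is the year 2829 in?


Century = (year - 1) // 100 + 1
= (2829 - 1) // 100 + 1
= 2828 // 100 + 1
= 28 + 1

29th century


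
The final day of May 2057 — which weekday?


May 2057 has 31 days
Anchor: Jan 1, 2057. With p = 2057 - 1 = 2056: (p + p//4 - p//100 + p//400) mod 7 = (2056 + 514 - 20 + 5) mod 7 = 2555 mod 7 = 0 -> Monday (Mon=0 ... Sun=6)
Days before May (Jan-Apr): 120; May 1 index = (0 + 120) mod 7 = 1 -> Tuesday
Last day offset: 31 - 1 = 30 days
Weekday index = (1 + 30) mod 7 = 3

Thursday, May 31


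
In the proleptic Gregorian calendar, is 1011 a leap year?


Gregorian leap year rule: divisible by 4, but not by 100, unless also by 400.
1011 is not divisible by 4 -> not a leap year

No


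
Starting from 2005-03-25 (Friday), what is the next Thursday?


Current: Friday
Target: Thursday
Days ahead: 6

Next Thursday: 2005-03-31


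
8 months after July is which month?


July is month 7
7 + 8 = 15; wrap: 15 - 12 = 3

March


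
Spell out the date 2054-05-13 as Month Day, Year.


ISO 2054-05-13 parses as year=2054, month=05, day=13
Month 5 -> May

May 13, 2054


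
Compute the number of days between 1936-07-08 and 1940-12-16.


From 1936-07-08 to 1940-12-16
1936-07-08: days before July = 31 + 29 + 31 + 30 + 31 + 30 = 182 (1936 is a leap year); day of year = 182 + 8 = 190
1940-12-16: days before December = 31 + 29 + 31 + 30 + 31 + 30 + 31 + 31 + 30 + 31 + 30 = 335 (1940 is a leap year); day of year = 335 + 16 = 351
Rest of 1936: 366 - 190 = 176
Full years 1937 (365), 1938 (365), 1939 (365): 1095
Total = 176 + 1095 + 351 = 1622

1622 days


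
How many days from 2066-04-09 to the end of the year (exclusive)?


Day of year: 99 of 365
Remaining = 365 - 99

266 days


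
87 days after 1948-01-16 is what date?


Start: 1948-01-16, add 87 days
January 1948 has 31 days: 31 - 16 = 15 days to January 31 -> 72 left
February 1948 has 29 days -> 43 left
March 1948 has 31 days -> 12 left
April 1948: 12 <= 30 -> lands on April 12

Result: 1948-04-12


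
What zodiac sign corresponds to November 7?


Date: November 7
Conventional tropical zodiac dates: Scorpio from October 23 onward; Sagittarius starts November 22
November 7 falls within the Scorpio range

Scorpio


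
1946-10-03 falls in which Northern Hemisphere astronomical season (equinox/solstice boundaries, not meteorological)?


Date: October 3
Astronomical Autumn (approx.; exact equinox/solstice day varies by year): September 22 to December 20
October 3 falls within the Autumn window

Autumn
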